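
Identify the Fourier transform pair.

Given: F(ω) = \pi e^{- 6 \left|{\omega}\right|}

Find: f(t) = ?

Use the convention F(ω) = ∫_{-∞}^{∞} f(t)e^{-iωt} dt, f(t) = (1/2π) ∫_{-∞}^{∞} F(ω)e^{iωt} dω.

f(t) = \frac{6}{t^{2} + 36}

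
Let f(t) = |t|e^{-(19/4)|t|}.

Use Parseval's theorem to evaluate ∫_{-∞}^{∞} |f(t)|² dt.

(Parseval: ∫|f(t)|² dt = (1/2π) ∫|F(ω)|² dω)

∫|f(t)|² dt = \frac{32}{6859}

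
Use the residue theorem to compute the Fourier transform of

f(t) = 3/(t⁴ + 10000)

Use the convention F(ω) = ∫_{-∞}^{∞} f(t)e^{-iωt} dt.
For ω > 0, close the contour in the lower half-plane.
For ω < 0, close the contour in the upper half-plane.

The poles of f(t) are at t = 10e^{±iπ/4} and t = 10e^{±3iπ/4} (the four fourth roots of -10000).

Let g(z) = f(z)e^{-iωz}; for large |z| the factor e^{-iωz} decays in the lower half-plane when ω > 0 and in the upper half-plane when ω < 0.

Case ω > 0 (lower half-plane, clockwise contour ⇒ F(ω) = -2πi·ΣRes):
  Res_{z = - 5 \sqrt{2} - 5 \sqrt{2} i} g(z) = \frac{3 \sqrt{2} i \left(1 - i\right) e^{5 \sqrt{2} \omega \left(-1 + i\right)}}{8000}
  Res_{z = 5 \sqrt{2} - 5 \sqrt{2} i} g(z) = \frac{3 \sqrt{2} i \left(1 + i\right) e^{- 5 \sqrt{2} \omega \left(1 + i\right)}}{8000}
  F(ω) = -2πi·ΣRes = \frac{3 \sqrt{2} \pi \left(1 - i\right) \left(e^{10 \sqrt{2} i \omega} + i\right) e^{- 5 \sqrt{2} \omega \left(1 + i\right)}}{4000} = \frac{3 \pi e^{- 5 \sqrt{2} \omega} \sin{\left(5 \sqrt{2} \omega + \frac{\pi}{4} \right)}}{1000}

Case ω < 0 (upper half-plane, counterclockwise contour ⇒ F(ω) = +2πi·ΣRes):
  Res_{z = 5 \sqrt{2} + 5 \sqrt{2} i} g(z) = \frac{3 \sqrt{2} i \left(-1 + i\right) e^{5 \sqrt{2} \omega \left(1 - i\right)}}{8000}
  Res_{z = - 5 \sqrt{2} + 5 \sqrt{2} i} g(z) = \frac{3 \sqrt{2} \left(1 - i\right) e^{5 \sqrt{2} \omega \left(1 + i\right)}}{8000}
  F(ω) = 2πi·ΣRes = - \frac{3 \sqrt{2} i \pi \left(i \left(1 - i\right) e^{5 \sqrt{2} \omega \left(1 - i\right)} - \left(1 - i\right) e^{5 \sqrt{2} \omega \left(1 + i\right)}\right)}{4000} = \frac{3 \pi e^{5 \sqrt{2} \omega} \cos{\left(5 \sqrt{2} \omega + \frac{\pi}{4} \right)}}{1000}

Both cases combine into a single formula in |ω|:

F(ω) = \frac{3 \pi e^{- 5 \sqrt{2} \left|{\omega}\right|} \sin{\left(5 \sqrt{2} \left|{\omega}\right| + \frac{\pi}{4} \right)}}{1000}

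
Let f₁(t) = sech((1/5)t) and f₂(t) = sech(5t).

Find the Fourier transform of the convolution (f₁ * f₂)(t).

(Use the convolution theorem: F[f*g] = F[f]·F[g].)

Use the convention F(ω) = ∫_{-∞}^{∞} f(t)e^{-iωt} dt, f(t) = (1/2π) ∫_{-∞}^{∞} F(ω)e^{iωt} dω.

F[f₁*f₂](ω) = \frac{\pi^{2}}{\cosh{\left(\frac{\pi \omega}{10} \right)} \cosh{\left(\frac{5 \pi \omega}{2} \right)}}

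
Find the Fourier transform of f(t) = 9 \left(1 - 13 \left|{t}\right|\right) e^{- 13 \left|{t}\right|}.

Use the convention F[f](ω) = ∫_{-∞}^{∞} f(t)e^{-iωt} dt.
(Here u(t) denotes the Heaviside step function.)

F(ω) = \frac{468 \omega^{2}}{\left(\omega^{2} + 169\right)^{2}}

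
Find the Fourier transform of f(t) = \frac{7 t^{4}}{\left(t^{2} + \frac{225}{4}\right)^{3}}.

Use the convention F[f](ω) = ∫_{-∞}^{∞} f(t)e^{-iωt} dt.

F(ω) = \frac{7 \pi \left(75 \omega^{2} - 50 \left|{\omega}\right| + 4\right) e^{- \frac{15 \left|{\omega}\right|}{2}}}{80}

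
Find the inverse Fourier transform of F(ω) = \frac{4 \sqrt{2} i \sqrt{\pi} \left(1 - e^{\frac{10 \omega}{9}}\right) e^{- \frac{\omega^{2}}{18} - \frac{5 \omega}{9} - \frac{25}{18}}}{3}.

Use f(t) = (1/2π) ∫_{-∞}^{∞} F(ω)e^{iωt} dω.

f(t) = 8 e^{- \frac{9 t^{2}}{2}} \sin{\left(5 t \right)}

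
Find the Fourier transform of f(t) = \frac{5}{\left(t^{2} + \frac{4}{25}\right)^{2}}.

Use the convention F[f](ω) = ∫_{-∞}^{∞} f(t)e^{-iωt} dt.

F(ω) = \frac{125 \pi \left(2 \left|{\omega}\right| + 5\right) e^{- \frac{2 \left|{\omega}\right|}{5}}}{16}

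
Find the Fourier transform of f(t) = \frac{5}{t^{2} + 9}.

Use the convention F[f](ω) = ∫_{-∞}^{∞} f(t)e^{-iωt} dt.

F(ω) = \frac{5 \pi e^{- 3 \left|{\omega}\right|}}{3}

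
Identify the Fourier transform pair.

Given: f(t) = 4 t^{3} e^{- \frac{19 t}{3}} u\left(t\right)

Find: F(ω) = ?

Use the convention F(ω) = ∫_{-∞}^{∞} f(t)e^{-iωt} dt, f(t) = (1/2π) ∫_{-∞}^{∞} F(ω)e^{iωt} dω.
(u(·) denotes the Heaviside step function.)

F(ω) = \frac{1944}{\left(3 i \omega + 19\right)^{4}}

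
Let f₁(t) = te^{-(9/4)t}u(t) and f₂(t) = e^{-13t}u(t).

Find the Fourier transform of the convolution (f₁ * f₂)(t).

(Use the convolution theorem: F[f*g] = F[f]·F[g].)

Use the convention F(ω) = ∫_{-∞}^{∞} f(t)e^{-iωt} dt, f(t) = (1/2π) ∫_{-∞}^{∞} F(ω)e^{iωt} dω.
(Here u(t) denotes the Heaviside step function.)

F[f₁*f₂](ω) = \frac{16}{\left(i \omega + 13\right) \left(4 i \omega + 9\right)^{2}}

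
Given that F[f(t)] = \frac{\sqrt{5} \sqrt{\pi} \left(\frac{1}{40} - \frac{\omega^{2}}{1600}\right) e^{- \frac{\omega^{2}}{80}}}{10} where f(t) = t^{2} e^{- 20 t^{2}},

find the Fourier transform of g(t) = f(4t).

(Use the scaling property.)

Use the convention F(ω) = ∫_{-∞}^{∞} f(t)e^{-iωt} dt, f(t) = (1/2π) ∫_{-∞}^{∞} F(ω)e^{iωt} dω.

F[g](ω) = \frac{\sqrt{5} \sqrt{\pi} \left(640 - \omega^{2}\right) e^{- \frac{\omega^{2}}{1280}}}{1024000}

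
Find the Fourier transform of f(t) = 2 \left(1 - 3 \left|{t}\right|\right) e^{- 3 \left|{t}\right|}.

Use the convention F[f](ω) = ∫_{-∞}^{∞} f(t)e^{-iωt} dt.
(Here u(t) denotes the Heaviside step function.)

F(ω) = \frac{24 \omega^{2}}{\left(\omega^{2} + 9\right)^{2}}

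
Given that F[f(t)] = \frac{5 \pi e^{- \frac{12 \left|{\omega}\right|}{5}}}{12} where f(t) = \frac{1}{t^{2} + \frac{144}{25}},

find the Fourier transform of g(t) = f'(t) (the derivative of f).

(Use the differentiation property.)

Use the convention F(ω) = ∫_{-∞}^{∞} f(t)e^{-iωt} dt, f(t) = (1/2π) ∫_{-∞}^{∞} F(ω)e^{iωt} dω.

F[g](ω) = \frac{5 i \pi \omega e^{- \frac{12 \left|{\omega}\right|}{5}}}{12}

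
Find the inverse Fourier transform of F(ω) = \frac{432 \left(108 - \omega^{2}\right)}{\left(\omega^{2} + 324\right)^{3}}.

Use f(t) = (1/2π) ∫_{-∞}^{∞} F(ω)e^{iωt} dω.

f(t) = 2 t^{2} e^{- 18 \left|{t}\right|}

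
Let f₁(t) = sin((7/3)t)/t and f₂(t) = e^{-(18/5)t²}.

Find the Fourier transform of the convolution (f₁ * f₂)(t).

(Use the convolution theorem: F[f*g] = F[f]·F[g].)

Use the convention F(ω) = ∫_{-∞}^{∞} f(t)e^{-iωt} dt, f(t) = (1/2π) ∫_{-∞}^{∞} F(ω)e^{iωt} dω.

F[f₁*f₂](ω) = \begin{cases} \frac{\sqrt{10} \pi^{\frac{3}{2}} e^{- \frac{5 \omega^{2}}{72}}}{6} & \text{for}\: \omega > - \frac{7}{3} \wedge \omega < \frac{7}{3} \\0 & \text{otherwise} \end{cases}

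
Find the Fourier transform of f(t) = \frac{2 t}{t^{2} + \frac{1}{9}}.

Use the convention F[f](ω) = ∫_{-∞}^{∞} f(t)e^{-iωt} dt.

F(ω) = - 2 i \pi e^{- \frac{\left|{\omega}\right|}{3}} \operatorname{sign}{\left(\omega \right)}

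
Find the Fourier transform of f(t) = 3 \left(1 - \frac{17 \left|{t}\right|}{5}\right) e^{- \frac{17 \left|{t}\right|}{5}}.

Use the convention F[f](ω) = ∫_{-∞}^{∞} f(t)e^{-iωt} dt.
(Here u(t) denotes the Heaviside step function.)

F(ω) = \frac{25500 \omega^{2}}{\left(25 \omega^{2} + 289\right)^{2}}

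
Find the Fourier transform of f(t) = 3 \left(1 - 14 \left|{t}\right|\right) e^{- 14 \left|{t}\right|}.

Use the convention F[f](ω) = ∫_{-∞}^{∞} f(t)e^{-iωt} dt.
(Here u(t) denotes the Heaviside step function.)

F(ω) = \frac{168 \omega^{2}}{\left(\omega^{2} + 196\right)^{2}}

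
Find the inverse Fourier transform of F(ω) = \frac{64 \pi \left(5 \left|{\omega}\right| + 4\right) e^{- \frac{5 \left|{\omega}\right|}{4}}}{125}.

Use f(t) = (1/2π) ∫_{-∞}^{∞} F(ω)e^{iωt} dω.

f(t) = \frac{8}{\left(t^{2} + \frac{25}{16}\right)^{2}}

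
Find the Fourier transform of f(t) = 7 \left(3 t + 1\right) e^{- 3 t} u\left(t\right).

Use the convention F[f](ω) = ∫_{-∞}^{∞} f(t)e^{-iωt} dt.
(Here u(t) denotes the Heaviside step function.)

F(ω) = \frac{7 \left(- i \omega - 6\right)}{\omega^{2} - 6 i \omega - 9}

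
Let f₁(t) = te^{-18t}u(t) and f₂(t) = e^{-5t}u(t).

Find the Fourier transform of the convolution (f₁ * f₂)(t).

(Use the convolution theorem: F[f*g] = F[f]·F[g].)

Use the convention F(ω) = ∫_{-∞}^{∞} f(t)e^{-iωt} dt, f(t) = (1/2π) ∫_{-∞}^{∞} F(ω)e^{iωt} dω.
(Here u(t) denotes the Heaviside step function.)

F[f₁*f₂](ω) = \frac{1}{\left(i \omega + 5\right) \left(i \omega + 18\right)^{2}}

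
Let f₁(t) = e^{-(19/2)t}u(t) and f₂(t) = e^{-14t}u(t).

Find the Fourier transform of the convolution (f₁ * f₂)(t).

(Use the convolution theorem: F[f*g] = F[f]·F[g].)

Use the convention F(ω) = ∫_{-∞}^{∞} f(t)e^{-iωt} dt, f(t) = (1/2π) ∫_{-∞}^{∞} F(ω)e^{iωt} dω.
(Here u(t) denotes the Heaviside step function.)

F[f₁*f₂](ω) = \frac{2}{\left(i \omega + 14\right) \left(2 i \omega + 19\right)}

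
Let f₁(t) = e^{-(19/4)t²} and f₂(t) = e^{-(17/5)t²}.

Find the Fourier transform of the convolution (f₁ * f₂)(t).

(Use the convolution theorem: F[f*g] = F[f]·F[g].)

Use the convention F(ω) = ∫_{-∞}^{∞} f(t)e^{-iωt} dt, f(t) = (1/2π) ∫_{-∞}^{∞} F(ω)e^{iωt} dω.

F[f₁*f₂](ω) = \frac{2 \sqrt{1615} \pi e^{- \frac{163 \omega^{2}}{1292}}}{323}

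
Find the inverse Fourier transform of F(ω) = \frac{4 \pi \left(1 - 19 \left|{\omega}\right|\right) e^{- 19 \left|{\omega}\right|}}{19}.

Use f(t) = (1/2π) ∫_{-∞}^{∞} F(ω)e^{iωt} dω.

f(t) = \frac{8 t^{2}}{\left(t^{2} + 361\right)^{2}}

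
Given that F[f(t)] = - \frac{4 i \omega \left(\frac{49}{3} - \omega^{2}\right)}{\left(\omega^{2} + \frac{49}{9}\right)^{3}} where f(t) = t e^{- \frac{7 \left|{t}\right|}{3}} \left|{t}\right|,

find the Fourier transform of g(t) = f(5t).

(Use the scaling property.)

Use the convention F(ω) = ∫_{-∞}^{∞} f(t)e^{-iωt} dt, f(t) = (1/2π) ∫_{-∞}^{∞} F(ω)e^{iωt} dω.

F[g](ω) = \frac{24300 i \omega \left(3 \omega^{2} - 1225\right)}{\left(9 \omega^{2} + 1225\right)^{3}}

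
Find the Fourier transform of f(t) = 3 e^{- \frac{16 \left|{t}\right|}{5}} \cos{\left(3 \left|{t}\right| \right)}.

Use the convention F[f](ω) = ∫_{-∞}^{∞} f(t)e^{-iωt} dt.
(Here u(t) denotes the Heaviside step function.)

F(ω) = \frac{480 \left(25 \omega^{2} + 481\right)}{625 \omega^{4} + 1550 \omega^{2} + 231361}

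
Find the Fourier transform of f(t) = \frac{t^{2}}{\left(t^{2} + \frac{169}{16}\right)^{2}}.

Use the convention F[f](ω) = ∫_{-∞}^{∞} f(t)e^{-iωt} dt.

F(ω) = \frac{\pi \left(4 - 13 \left|{\omega}\right|\right) e^{- \frac{13 \left|{\omega}\right|}{4}}}{26}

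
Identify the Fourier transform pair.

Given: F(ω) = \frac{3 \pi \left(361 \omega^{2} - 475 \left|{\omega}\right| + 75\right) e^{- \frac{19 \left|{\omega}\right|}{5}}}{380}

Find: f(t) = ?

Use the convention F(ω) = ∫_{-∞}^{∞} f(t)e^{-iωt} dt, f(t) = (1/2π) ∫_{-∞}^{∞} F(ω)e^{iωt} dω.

f(t) = \frac{6 t^{4}}{\left(t^{2} + \frac{361}{25}\right)^{3}}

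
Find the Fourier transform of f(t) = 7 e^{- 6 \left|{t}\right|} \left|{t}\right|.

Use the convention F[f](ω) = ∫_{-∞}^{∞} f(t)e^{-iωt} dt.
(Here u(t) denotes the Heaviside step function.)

F(ω) = \frac{14 \left(36 - \omega^{2}\right)}{\left(\omega^{2} + 36\right)^{2}}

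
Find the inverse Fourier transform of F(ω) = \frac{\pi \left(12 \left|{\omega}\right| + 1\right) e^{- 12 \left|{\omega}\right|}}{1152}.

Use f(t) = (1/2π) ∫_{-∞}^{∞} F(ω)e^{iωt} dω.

f(t) = \frac{3}{\left(t^{2} + 144\right)^{2}}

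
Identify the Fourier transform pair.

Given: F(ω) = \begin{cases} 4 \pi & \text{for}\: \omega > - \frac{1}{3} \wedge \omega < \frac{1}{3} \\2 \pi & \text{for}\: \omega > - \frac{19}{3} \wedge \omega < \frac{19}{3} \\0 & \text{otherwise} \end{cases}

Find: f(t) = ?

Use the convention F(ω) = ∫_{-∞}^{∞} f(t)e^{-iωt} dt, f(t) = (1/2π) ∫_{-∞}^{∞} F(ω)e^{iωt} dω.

f(t) = \frac{4 \sin{\left(\frac{10 t}{3} \right)} \cos{\left(3 t \right)}}{t}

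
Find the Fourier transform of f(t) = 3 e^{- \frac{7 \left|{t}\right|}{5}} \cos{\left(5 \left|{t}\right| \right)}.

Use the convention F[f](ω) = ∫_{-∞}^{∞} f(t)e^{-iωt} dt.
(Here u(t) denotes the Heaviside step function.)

F(ω) = \frac{210 \left(25 \omega^{2} + 674\right)}{625 \omega^{4} - 28800 \omega^{2} + 454276}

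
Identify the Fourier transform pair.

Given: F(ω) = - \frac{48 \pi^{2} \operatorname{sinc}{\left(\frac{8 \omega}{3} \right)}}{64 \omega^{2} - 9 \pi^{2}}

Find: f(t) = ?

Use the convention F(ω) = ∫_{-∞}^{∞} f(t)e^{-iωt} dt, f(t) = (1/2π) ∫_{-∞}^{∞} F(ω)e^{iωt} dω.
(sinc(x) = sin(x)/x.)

f(t) = 2 \left(\begin{cases} \cos^{2}{\left(\frac{3 \pi t}{16} \right)} & \text{for}\: \left|{t}\right| < \frac{8}{3} \\0 & \text{otherwise} \end{cases}\right)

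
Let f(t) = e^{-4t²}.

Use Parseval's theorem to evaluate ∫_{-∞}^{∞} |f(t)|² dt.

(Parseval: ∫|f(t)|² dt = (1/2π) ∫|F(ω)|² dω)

∫|f(t)|² dt = \frac{\sqrt{2} \sqrt{\pi}}{4}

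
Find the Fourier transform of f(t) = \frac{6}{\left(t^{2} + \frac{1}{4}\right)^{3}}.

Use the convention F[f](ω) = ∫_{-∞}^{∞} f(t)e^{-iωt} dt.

F(ω) = 6 \pi \left(\omega^{2} + 6 \left|{\omega}\right| + 12\right) e^{- \frac{\left|{\omega}\right|}{2}}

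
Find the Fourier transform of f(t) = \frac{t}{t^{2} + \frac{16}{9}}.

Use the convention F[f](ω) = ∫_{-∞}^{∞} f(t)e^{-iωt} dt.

F(ω) = - i \pi e^{- \frac{4 \left|{\omega}\right|}{3}} \operatorname{sign}{\left(\omega \right)}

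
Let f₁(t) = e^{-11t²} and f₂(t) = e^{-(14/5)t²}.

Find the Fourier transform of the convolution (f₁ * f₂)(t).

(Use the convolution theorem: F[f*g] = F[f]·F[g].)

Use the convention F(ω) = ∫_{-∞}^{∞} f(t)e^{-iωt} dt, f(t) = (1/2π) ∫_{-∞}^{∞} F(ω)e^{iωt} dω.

F[f₁*f₂](ω) = \frac{\sqrt{770} \pi e^{- \frac{69 \omega^{2}}{616}}}{154}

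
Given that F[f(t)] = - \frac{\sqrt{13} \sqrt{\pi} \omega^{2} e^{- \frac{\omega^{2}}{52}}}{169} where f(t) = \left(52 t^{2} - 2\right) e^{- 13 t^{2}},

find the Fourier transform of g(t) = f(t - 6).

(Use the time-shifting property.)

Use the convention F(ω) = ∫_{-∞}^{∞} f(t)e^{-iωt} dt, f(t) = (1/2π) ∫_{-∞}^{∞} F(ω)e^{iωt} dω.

F[g](ω) = - \frac{\sqrt{13} \sqrt{\pi} \omega^{2} e^{- \frac{\omega \left(\omega + 312 i\right)}{52}}}{169}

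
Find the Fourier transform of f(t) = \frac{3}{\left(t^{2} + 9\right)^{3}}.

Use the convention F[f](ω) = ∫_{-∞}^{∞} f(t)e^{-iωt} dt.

F(ω) = \frac{\pi \left(3 \omega^{2} + 3 \left|{\omega}\right| + 1\right) e^{- 3 \left|{\omega}\right|}}{216}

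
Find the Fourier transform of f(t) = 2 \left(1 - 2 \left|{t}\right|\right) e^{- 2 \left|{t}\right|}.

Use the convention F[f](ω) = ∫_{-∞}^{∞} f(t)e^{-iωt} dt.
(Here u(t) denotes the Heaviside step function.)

F(ω) = \frac{16 \omega^{2}}{\left(\omega^{2} + 4\right)^{2}}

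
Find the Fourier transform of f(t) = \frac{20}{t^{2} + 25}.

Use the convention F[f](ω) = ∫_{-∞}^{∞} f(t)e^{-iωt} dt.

F(ω) = 4 \pi e^{- 5 \left|{\omega}\right|}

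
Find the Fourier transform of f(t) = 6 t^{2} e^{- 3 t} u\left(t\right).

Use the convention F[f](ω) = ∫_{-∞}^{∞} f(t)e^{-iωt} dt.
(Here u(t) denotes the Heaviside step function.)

F(ω) = \frac{12}{\left(i \omega + 3\right)^{3}}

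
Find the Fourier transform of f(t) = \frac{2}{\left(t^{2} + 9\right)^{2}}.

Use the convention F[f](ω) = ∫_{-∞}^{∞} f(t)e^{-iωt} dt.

F(ω) = \frac{\pi \left(3 \left|{\omega}\right| + 1\right) e^{- 3 \left|{\omega}\right|}}{27}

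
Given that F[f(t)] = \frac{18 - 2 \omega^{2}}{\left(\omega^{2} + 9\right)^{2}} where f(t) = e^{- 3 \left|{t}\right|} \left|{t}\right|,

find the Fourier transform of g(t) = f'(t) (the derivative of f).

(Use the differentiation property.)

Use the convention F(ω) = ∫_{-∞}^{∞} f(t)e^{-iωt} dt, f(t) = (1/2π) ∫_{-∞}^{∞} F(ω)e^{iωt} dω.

F[g](ω) = - \frac{2 i \omega \left(\omega^{2} - 9\right)}{\left(\omega^{2} + 9\right)^{2}}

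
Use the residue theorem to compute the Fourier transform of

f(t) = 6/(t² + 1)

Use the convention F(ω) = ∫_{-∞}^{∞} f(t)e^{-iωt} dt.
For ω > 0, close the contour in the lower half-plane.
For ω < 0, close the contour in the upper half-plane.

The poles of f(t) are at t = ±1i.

Let g(z) = f(z)e^{-iωz}; for large |z| the factor e^{-iωz} decays in the lower half-plane when ω > 0 and in the upper half-plane when ω < 0.

Case ω > 0 (lower half-plane, clockwise contour ⇒ F(ω) = -2πi·ΣRes):
  Res_{z = - i} g(z) = 3 i e^{- \omega}
  F(ω) = -2πi·ΣRes = 6 \pi e^{- \omega}

Case ω < 0 (upper half-plane, counterclockwise contour ⇒ F(ω) = +2πi·ΣRes):
  Res_{z = i} g(z) = - 3 i e^{\omega}
  F(ω) = 2πi·ΣRes = 6 \pi e^{\omega}

Both cases combine into a single formula in |ω|:

F(ω) = 6 \pi e^{- \left|{\omega}\right|}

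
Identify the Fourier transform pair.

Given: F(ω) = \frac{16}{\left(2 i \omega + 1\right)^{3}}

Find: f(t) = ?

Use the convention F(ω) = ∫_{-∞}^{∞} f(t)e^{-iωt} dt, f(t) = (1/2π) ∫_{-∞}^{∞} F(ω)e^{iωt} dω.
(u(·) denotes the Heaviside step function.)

f(t) = t^{2} e^{- \frac{t}{2}} u\left(t\right)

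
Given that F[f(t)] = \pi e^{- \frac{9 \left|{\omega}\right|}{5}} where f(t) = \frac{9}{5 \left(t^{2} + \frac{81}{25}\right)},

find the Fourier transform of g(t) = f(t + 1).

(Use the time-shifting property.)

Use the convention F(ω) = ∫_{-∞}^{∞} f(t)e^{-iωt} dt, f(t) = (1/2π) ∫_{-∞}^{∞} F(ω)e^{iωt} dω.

F[g](ω) = \pi e^{i \omega - \frac{9 \left|{\omega}\right|}{5}}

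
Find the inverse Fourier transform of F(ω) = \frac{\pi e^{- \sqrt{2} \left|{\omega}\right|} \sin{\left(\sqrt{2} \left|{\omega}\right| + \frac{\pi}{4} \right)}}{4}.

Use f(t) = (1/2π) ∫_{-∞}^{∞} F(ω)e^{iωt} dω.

f(t) = \frac{2}{t^{4} + 16}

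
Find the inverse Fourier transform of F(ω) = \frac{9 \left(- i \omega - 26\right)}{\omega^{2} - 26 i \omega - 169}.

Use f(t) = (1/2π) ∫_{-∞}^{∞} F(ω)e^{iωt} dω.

f(t) = 9 \left(13 t + 1\right) e^{- 13 t} u\left(t\right)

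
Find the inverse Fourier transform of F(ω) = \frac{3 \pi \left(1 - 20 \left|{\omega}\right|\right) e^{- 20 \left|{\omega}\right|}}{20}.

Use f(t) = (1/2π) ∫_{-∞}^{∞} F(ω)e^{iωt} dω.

f(t) = \frac{6 t^{2}}{\left(t^{2} + 400\right)^{2}}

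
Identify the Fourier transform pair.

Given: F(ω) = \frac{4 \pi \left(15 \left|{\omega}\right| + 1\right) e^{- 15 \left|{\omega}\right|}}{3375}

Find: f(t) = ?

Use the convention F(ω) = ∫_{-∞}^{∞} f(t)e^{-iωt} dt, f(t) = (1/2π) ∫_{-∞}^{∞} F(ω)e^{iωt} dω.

f(t) = \frac{8}{\left(t^{2} + 225\right)^{2}}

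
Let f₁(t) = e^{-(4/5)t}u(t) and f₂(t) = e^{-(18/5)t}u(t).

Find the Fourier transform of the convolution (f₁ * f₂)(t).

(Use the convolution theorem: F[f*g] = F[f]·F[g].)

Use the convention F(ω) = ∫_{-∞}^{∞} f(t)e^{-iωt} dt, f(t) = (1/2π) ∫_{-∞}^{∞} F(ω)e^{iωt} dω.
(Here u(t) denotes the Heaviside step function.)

F[f₁*f₂](ω) = \frac{25}{- 25 \omega^{2} + 110 i \omega + 72}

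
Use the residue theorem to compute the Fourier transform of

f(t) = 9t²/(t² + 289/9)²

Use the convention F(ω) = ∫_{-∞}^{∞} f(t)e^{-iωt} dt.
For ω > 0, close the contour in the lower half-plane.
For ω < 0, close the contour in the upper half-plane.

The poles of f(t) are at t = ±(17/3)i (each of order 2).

Let g(z) = f(z)e^{-iωz}; for large |z| the factor e^{-iωz} decays in the lower half-plane when ω > 0 and in the upper half-plane when ω < 0.

Case ω > 0 (lower half-plane, clockwise contour ⇒ F(ω) = -2πi·ΣRes):
  Res_{z = - \frac{17 i}{3}} g(z) = \frac{9 i \left(3 - 17 \omega\right) e^{- \frac{17 \omega}{3}}}{68} (pole of order 2)
  F(ω) = -2πi·ΣRes = \frac{9 \pi \left(3 - 17 \omega\right) e^{- \frac{17 \omega}{3}}}{34}

Case ω < 0 (upper half-plane, counterclockwise contour ⇒ F(ω) = +2πi·ΣRes):
  Res_{z = \frac{17 i}{3}} g(z) = \frac{9 i \left(- 17 \omega - 3\right) e^{\frac{17 \omega}{3}}}{68} (pole of order 2)
  F(ω) = 2πi·ΣRes = \frac{9 \pi \left(17 \omega + 3\right) e^{\frac{17 \omega}{3}}}{34}

Both cases combine into a single formula in |ω|:

F(ω) = \frac{9 \pi \left(3 - 17 \left|{\omega}\right|\right) e^{- \frac{17 \left|{\omega}\right|}{3}}}{34}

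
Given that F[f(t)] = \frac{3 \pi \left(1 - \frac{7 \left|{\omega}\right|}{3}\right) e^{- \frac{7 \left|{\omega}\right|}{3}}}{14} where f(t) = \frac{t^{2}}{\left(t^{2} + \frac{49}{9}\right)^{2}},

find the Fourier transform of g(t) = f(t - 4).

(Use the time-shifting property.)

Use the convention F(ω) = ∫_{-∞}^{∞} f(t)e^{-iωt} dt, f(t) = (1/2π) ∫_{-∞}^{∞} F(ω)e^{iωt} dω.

F[g](ω) = \frac{\pi \left(3 - 7 \left|{\omega}\right|\right) e^{- 4 i \omega - \frac{7 \left|{\omega}\right|}{3}}}{14}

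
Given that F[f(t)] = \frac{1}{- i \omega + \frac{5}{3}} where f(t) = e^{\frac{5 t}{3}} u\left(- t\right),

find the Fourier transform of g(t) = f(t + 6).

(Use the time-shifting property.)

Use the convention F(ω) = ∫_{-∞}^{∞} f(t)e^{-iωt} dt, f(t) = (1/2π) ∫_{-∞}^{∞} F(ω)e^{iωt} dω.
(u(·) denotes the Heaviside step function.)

F[g](ω) = - \frac{3 e^{6 i \omega}}{3 i \omega - 5}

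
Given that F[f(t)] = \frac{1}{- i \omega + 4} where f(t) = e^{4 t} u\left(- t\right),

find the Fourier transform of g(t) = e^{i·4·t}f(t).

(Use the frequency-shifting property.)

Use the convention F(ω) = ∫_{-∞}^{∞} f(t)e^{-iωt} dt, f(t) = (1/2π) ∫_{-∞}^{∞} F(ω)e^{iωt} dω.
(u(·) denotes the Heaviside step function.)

F[g](ω) = \frac{i}{\omega - 4 + 4 i}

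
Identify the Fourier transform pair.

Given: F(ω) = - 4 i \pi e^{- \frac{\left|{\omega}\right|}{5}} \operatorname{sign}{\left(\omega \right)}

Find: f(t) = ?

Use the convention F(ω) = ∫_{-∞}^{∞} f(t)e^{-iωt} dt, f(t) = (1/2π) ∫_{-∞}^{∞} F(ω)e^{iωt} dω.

f(t) = \frac{4 t}{t^{2} + \frac{1}{25}}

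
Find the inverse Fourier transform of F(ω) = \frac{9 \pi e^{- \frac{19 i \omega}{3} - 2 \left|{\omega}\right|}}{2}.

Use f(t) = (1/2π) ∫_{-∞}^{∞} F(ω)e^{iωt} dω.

f(t) = \frac{9}{\left(t - \frac{19}{3}\right)^{2} + 4}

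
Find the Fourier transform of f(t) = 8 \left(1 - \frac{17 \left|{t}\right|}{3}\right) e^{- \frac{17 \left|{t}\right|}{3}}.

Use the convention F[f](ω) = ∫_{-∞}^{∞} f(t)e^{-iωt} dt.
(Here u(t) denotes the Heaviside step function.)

F(ω) = \frac{14688 \omega^{2}}{\left(9 \omega^{2} + 289\right)^{2}}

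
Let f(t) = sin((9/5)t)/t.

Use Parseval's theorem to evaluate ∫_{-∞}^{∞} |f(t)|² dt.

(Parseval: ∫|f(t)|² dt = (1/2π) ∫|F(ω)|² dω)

∫|f(t)|² dt = \frac{9 \pi}{5}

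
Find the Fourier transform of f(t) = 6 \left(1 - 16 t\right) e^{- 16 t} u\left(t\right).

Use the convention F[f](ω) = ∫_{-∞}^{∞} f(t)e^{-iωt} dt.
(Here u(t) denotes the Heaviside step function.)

F(ω) = \frac{6 i \omega}{- \omega^{2} + 32 i \omega + 256}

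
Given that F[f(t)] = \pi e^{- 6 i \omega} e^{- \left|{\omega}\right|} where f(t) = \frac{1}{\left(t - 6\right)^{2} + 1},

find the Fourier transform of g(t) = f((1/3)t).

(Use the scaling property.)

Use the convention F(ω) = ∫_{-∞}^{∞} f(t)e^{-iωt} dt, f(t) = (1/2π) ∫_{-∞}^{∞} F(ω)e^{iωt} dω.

F[g](ω) = 3 \pi e^{- 18 i \omega - 3 \left|{\omega}\right|}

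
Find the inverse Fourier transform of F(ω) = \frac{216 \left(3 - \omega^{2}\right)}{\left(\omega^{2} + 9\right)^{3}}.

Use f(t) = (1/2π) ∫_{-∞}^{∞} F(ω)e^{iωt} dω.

f(t) = 6 t^{2} e^{- 3 \left|{t}\right|}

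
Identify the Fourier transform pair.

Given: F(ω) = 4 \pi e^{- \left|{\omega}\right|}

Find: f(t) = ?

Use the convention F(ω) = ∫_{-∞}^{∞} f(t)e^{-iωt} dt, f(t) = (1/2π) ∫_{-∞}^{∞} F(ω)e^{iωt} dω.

f(t) = \frac{4}{t^{2} + 1}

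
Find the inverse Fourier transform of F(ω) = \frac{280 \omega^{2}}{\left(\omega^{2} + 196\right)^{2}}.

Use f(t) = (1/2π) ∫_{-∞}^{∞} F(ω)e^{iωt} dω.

f(t) = 5 \left(1 - 14 \left|{t}\right|\right) e^{- 14 \left|{t}\right|}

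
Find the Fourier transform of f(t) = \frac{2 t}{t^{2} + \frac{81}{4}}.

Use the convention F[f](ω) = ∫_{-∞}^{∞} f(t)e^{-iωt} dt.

F(ω) = - 2 i \pi e^{- \frac{9 \left|{\omega}\right|}{2}} \operatorname{sign}{\left(\omega \right)}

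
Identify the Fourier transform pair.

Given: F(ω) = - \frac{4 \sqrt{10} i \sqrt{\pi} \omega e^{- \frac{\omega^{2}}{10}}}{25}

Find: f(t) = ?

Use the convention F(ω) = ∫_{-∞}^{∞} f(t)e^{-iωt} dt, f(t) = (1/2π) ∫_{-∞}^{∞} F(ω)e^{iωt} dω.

f(t) = 4 t e^{- \frac{5 t^{2}}{2}}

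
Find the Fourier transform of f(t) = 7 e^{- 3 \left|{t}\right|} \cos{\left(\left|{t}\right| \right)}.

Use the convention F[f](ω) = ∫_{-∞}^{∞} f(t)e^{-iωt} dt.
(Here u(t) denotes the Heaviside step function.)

F(ω) = \frac{42 \left(\omega^{2} + 10\right)}{\omega^{4} + 16 \omega^{2} + 100}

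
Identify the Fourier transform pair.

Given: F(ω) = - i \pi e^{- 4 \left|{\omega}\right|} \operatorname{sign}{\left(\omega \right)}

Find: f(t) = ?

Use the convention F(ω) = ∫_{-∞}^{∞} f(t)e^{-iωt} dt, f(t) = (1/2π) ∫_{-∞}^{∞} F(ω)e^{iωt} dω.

f(t) = \frac{t}{t^{2} + 16}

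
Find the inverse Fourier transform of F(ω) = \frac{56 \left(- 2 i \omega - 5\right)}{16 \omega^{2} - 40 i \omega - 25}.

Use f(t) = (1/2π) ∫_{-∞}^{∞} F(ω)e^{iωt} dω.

f(t) = 7 \left(\frac{5 t}{4} + 1\right) e^{- \frac{5 t}{4}} u\left(t\right)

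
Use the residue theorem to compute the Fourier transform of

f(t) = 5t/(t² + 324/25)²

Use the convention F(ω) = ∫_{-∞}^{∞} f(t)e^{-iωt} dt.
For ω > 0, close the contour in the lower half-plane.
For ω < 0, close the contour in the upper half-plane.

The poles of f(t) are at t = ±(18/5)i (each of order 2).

Let g(z) = f(z)e^{-iωz}; for large |z| the factor e^{-iωz} decays in the lower half-plane when ω > 0 and in the upper half-plane when ω < 0.

Case ω > 0 (lower half-plane, clockwise contour ⇒ F(ω) = -2πi·ΣRes):
  Res_{z = - \frac{18 i}{5}} g(z) = \frac{25 \omega e^{- \frac{18 \omega}{5}}}{72} (pole of order 2)
  F(ω) = -2πi·ΣRes = - \frac{25 i \pi \omega e^{- \frac{18 \omega}{5}}}{36}

Case ω < 0 (upper half-plane, counterclockwise contour ⇒ F(ω) = +2πi·ΣRes):
  Res_{z = \frac{18 i}{5}} g(z) = - \frac{25 \omega e^{\frac{18 \omega}{5}}}{72} (pole of order 2)
  F(ω) = 2πi·ΣRes = - \frac{25 i \pi \omega e^{\frac{18 \omega}{5}}}{36}

Both cases combine into a single formula in |ω|:

F(ω) = - \frac{25 i \pi \omega e^{- \frac{18 \left|{\omega}\right|}{5}}}{36}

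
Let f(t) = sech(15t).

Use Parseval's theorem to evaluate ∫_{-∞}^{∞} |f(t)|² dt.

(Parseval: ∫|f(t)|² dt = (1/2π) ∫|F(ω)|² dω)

∫|f(t)|² dt = \frac{2}{15}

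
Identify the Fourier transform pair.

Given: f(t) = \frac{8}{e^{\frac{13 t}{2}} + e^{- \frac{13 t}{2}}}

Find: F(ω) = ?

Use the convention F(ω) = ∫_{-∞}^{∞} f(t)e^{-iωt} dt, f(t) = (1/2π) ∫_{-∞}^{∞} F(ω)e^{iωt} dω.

F(ω) = \frac{8 \pi}{13 \cosh{\left(\frac{\pi \omega}{13} \right)}}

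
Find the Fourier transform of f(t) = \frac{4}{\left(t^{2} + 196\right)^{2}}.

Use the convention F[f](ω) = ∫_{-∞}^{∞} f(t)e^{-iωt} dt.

F(ω) = \frac{\pi \left(14 \left|{\omega}\right| + 1\right) e^{- 14 \left|{\omega}\right|}}{1372}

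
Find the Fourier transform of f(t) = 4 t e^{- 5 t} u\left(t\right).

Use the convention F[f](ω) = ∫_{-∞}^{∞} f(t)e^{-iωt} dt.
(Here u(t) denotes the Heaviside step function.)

F(ω) = \frac{4}{\left(i \omega + 5\right)^{2}}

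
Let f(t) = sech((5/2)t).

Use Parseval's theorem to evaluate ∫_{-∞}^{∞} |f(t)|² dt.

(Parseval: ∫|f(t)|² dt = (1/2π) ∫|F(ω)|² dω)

∫|f(t)|² dt = \frac{4}{5}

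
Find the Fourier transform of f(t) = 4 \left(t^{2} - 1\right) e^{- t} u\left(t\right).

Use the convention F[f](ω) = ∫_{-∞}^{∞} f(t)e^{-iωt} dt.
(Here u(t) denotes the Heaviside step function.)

F(ω) = \frac{4 \left(2 i \omega - \left(i \omega + 1\right)^{3} + 2\right)}{\left(i \omega + 1\right)^{4}}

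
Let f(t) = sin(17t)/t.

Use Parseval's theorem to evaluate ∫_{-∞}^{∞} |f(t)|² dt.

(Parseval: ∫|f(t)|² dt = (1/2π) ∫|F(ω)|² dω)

∫|f(t)|² dt = 17 \pi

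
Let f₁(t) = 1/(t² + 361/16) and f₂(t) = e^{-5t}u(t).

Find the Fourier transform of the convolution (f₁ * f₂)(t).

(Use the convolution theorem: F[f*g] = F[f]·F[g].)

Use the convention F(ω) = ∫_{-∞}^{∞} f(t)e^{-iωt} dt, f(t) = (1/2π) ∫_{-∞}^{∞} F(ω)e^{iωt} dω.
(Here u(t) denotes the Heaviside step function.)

F[f₁*f₂](ω) = \frac{4 \pi e^{- \frac{19 \left|{\omega}\right|}{4}}}{19 \left(i \omega + 5\right)}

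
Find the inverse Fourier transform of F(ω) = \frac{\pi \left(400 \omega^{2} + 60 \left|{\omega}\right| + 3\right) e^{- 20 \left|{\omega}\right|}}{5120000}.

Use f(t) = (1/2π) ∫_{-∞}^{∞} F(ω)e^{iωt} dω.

f(t) = \frac{5}{\left(t^{2} + 400\right)^{3}}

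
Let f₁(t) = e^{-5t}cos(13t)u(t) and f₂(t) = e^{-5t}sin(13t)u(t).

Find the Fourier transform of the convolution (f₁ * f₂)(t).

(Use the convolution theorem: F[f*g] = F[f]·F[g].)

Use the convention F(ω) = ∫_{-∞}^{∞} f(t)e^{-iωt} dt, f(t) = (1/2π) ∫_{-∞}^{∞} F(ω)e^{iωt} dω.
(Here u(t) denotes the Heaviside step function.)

F[f₁*f₂](ω) = \frac{13 \left(i \omega + 5\right)}{\left(\left(i \omega + 5\right)^{2} + 169\right)^{2}}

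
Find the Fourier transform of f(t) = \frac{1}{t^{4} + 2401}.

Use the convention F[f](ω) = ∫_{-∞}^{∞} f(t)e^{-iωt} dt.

F(ω) = \frac{\pi e^{- \frac{7 \sqrt{2} \left|{\omega}\right|}{2}} \sin{\left(\frac{7 \sqrt{2} \left|{\omega}\right|}{2} + \frac{\pi}{4} \right)}}{343}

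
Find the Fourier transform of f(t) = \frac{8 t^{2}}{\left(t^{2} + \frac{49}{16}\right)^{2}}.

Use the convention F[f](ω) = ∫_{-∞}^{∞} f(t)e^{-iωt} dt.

F(ω) = \frac{4 \pi \left(4 - 7 \left|{\omega}\right|\right) e^{- \frac{7 \left|{\omega}\right|}{4}}}{7}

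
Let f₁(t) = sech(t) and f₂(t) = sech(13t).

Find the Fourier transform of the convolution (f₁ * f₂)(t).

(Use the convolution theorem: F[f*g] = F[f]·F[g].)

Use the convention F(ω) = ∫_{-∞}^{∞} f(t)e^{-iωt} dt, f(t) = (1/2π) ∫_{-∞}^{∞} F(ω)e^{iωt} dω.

F[f₁*f₂](ω) = \frac{\pi^{2}}{13 \cosh{\left(\frac{\pi \omega}{26} \right)} \cosh{\left(\frac{\pi \omega}{2} \right)}}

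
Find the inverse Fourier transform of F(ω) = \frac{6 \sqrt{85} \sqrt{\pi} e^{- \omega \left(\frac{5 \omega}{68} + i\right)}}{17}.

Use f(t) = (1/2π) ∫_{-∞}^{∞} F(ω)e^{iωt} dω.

f(t) = 6 e^{- \frac{17 \left(t - 1\right)^{2}}{5}}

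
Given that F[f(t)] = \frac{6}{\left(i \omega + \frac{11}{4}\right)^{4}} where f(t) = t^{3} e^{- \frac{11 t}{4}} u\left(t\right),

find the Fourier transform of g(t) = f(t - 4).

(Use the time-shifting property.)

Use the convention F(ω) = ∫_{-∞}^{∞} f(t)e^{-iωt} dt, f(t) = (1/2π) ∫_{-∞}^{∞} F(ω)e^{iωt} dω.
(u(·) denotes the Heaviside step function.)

F[g](ω) = \frac{1536 e^{- 4 i \omega}}{\left(4 i \omega + 11\right)^{4}}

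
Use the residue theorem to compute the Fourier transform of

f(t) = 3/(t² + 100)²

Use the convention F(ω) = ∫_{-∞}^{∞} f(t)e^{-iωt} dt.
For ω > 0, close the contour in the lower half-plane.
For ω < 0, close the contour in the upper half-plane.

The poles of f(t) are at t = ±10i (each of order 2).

Let g(z) = f(z)e^{-iωz}; for large |z| the factor e^{-iωz} decays in the lower half-plane when ω > 0 and in the upper half-plane when ω < 0.

Case ω > 0 (lower half-plane, clockwise contour ⇒ F(ω) = -2πi·ΣRes):
  Res_{z = - 10 i} g(z) = \frac{3 i \left(10 \omega + 1\right) e^{- 10 \omega}}{4000} (pole of order 2)
  F(ω) = -2πi·ΣRes = \frac{3 \pi \left(10 \omega + 1\right) e^{- 10 \omega}}{2000}

Case ω < 0 (upper half-plane, counterclockwise contour ⇒ F(ω) = +2πi·ΣRes):
  Res_{z = 10 i} g(z) = \frac{3 i \left(10 \omega - 1\right) e^{10 \omega}}{4000} (pole of order 2)
  F(ω) = 2πi·ΣRes = \frac{3 \pi \left(1 - 10 \omega\right) e^{10 \omega}}{2000}

Both cases combine into a single formula in |ω|:

F(ω) = \frac{3 \pi \left(10 \left|{\omega}\right| + 1\right) e^{- 10 \left|{\omega}\right|}}{2000}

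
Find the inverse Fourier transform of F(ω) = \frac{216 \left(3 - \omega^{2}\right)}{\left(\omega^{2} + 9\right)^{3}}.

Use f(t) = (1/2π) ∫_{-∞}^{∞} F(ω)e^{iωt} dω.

f(t) = 6 t^{2} e^{- 3 \left|{t}\right|}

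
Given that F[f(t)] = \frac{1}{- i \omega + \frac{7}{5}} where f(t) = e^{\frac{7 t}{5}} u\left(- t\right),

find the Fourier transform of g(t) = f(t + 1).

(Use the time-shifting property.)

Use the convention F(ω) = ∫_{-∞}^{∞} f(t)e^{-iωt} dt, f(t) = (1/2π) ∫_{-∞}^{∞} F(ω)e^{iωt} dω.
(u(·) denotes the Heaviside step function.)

F[g](ω) = - \frac{5 e^{i \omega}}{5 i \omega - 7}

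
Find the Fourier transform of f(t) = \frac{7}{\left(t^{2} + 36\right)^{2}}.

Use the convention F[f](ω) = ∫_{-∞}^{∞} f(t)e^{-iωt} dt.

F(ω) = \frac{7 \pi \left(6 \left|{\omega}\right| + 1\right) e^{- 6 \left|{\omega}\right|}}{432}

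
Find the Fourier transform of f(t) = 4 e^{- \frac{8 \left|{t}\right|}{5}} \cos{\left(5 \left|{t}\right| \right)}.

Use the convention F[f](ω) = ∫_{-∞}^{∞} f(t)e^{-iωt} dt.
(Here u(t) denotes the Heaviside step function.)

F(ω) = \frac{320 \left(25 \omega^{2} + 689\right)}{625 \omega^{4} - 28050 \omega^{2} + 474721}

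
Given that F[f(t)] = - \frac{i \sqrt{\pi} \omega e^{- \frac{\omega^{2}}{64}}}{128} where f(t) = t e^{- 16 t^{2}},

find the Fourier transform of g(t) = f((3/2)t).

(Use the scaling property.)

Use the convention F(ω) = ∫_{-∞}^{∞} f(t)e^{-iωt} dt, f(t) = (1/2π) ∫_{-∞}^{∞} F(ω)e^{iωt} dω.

F[g](ω) = - \frac{i \sqrt{\pi} \omega e^{- \frac{\omega^{2}}{144}}}{288}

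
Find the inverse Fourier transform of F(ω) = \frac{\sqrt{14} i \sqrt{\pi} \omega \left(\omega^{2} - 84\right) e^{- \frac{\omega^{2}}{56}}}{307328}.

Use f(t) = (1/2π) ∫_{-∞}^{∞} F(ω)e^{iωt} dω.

f(t) = t^{3} e^{- 14 t^{2}}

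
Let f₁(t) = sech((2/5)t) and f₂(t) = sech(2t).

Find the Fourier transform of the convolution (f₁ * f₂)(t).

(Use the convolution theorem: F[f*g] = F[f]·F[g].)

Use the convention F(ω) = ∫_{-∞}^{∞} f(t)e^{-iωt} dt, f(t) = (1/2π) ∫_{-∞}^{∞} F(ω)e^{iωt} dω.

F[f₁*f₂](ω) = \frac{5 \pi^{2}}{2 \left(\cosh{\left(\pi \omega \right)} + \cosh{\left(\frac{3 \pi \omega}{2} \right)}\right)}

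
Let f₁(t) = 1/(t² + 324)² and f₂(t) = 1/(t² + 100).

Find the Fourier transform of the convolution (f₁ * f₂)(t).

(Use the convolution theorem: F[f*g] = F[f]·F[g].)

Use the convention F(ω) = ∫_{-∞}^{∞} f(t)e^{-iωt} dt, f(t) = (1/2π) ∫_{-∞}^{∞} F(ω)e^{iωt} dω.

F[f₁*f₂](ω) = \frac{\pi^{2} \left(18 \left|{\omega}\right| + 1\right) e^{- 28 \left|{\omega}\right|}}{116640}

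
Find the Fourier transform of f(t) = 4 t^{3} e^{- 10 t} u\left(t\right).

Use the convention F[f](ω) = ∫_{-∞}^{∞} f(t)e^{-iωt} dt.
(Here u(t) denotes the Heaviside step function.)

F(ω) = \frac{24}{\left(i \omega + 10\right)^{4}}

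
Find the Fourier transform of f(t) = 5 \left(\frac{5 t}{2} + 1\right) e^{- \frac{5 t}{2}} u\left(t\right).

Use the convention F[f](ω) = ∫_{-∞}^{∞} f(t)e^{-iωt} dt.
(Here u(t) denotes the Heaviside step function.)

F(ω) = \frac{20 \left(- i \omega - 5\right)}{4 \omega^{2} - 20 i \omega - 25}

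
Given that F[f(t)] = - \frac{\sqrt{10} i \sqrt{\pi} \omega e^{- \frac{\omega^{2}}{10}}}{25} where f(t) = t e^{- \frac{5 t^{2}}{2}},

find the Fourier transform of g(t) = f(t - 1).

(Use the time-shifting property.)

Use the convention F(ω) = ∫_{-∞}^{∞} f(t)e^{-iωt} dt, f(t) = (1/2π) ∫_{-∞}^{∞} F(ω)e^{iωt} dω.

F[g](ω) = - \frac{\sqrt{10} i \sqrt{\pi} \omega e^{- \omega \left(\frac{\omega}{10} + i\right)}}{25}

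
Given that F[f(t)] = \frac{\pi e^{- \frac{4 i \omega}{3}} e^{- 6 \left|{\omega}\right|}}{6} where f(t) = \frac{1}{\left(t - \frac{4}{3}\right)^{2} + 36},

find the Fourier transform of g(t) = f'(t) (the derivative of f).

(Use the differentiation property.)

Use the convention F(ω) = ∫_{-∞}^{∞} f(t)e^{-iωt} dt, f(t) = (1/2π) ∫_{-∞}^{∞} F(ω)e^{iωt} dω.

F[g](ω) = \frac{i \pi \omega e^{- \frac{4 i \omega}{3} - 6 \left|{\omega}\right|}}{6}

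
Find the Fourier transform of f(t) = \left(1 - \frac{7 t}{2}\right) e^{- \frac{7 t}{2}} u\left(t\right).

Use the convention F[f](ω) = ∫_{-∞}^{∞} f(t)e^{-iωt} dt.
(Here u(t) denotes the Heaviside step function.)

F(ω) = \frac{4 i \omega}{- 4 \omega^{2} + 28 i \omega + 49}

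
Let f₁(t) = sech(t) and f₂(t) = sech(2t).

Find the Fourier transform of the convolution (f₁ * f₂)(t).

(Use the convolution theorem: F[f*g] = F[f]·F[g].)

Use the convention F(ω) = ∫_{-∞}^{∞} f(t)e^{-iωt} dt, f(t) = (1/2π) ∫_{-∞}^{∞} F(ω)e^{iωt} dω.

F[f₁*f₂](ω) = \frac{2 \pi^{2} \sinh{\left(\frac{\pi \omega}{4} \right)}}{\sinh{\left(\pi \omega \right)}}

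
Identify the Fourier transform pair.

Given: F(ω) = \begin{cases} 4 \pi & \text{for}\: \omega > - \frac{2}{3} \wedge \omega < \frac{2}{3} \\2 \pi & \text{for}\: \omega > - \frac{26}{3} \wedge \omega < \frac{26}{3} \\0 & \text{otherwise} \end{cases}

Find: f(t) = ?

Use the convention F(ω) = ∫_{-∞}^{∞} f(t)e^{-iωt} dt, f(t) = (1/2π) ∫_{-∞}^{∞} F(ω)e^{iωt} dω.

f(t) = \frac{4 \sin{\left(\frac{14 t}{3} \right)} \cos{\left(4 t \right)}}{t}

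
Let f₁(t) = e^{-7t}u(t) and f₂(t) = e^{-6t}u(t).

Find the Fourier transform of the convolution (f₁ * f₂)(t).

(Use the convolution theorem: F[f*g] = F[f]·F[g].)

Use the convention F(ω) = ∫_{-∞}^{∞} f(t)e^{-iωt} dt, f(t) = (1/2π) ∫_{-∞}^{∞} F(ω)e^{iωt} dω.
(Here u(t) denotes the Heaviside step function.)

F[f₁*f₂](ω) = \frac{1}{\left(i \omega + 6\right) \left(i \omega + 7\right)}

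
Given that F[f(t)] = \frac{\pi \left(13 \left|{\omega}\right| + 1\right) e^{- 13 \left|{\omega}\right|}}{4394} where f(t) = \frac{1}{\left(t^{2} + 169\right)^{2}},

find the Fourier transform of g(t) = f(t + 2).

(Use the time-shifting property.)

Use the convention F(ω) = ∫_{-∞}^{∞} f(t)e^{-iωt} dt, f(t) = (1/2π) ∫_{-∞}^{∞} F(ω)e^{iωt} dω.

F[g](ω) = \frac{\pi \left(13 \left|{\omega}\right| + 1\right) e^{2 i \omega - 13 \left|{\omega}\right|}}{4394}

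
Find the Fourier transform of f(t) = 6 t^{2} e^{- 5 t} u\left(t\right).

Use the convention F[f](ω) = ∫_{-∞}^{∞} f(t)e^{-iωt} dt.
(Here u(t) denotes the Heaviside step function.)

F(ω) = \frac{12}{\left(i \omega + 5\right)^{3}}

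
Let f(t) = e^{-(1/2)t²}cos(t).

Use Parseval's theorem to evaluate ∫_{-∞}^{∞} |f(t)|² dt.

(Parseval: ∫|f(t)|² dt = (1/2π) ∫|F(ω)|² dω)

∫|f(t)|² dt = \frac{\sqrt{\pi} \left(1 + e\right)}{2 e}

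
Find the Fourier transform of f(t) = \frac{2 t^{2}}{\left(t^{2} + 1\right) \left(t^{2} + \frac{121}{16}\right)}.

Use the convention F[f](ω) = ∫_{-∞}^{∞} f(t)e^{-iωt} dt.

F(ω) = - \frac{32 \pi e^{- \left|{\omega}\right|}}{105} + \frac{88 \pi e^{- \frac{11 \left|{\omega}\right|}{4}}}{105}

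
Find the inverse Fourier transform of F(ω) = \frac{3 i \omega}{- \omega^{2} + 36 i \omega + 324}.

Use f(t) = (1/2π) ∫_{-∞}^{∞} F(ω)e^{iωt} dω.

f(t) = 3 \left(1 - 18 t\right) e^{- 18 t} u\left(t\right)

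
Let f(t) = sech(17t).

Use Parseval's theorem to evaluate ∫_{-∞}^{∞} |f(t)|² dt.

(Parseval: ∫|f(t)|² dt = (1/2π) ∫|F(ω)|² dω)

∫|f(t)|² dt = \frac{2}{17}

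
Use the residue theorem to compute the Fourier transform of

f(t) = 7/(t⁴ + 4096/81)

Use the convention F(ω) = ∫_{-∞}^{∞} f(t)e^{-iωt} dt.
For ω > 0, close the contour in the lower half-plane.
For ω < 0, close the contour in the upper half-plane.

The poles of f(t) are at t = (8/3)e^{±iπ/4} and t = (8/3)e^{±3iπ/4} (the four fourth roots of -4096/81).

Let g(z) = f(z)e^{-iωz}; for large |z| the factor e^{-iωz} decays in the lower half-plane when ω > 0 and in the upper half-plane when ω < 0.

Case ω > 0 (lower half-plane, clockwise contour ⇒ F(ω) = -2πi·ΣRes):
  Res_{z = - \frac{4 \sqrt{2}}{3} - \frac{4 \sqrt{2} i}{3}} g(z) = \frac{189 \sqrt{2} i \left(1 - i\right) e^{\frac{4 \sqrt{2} \omega \left(-1 + i\right)}{3}}}{4096}
  Res_{z = \frac{4 \sqrt{2}}{3} - \frac{4 \sqrt{2} i}{3}} g(z) = \frac{189 \sqrt{2} i \left(1 + i\right) e^{- \frac{4 \sqrt{2} \omega \left(1 + i\right)}{3}}}{4096}
  F(ω) = -2πi·ΣRes = \frac{189 \sqrt{2} \pi \left(1 - i\right) \left(e^{\frac{8 \sqrt{2} i \omega}{3}} + i\right) e^{- \frac{4 \sqrt{2} \omega \left(1 + i\right)}{3}}}{2048} = \frac{189 \sqrt{2} \pi \left(\sin{\left(\frac{4 \sqrt{2} \omega}{3} \right)} + \cos{\left(\frac{4 \sqrt{2} \omega}{3} \right)}\right) e^{- \frac{4 \sqrt{2} \omega}{3}}}{1024}

Case ω < 0 (upper half-plane, counterclockwise contour ⇒ F(ω) = +2πi·ΣRes):
  Res_{z = \frac{4 \sqrt{2}}{3} + \frac{4 \sqrt{2} i}{3}} g(z) = \frac{189 \sqrt{2} i \left(-1 + i\right) e^{\frac{4 \sqrt{2} \omega \left(1 - i\right)}{3}}}{4096}
  Res_{z = - \frac{4 \sqrt{2}}{3} + \frac{4 \sqrt{2} i}{3}} g(z) = \frac{189 \sqrt{2} \left(1 - i\right) e^{\frac{4 \sqrt{2} \omega \left(1 + i\right)}{3}}}{4096}
  F(ω) = 2πi·ΣRes = - \frac{189 \sqrt{2} i \pi \left(i \left(1 - i\right) e^{\frac{4 \sqrt{2} \omega \left(1 - i\right)}{3}} - \left(1 - i\right) e^{\frac{4 \sqrt{2} \omega \left(1 + i\right)}{3}}\right)}{2048} = \frac{189 \sqrt{2} \pi \left(- \sin{\left(\frac{4 \sqrt{2} \omega}{3} \right)} + \cos{\left(\frac{4 \sqrt{2} \omega}{3} \right)}\right) e^{\frac{4 \sqrt{2} \omega}{3}}}{1024}

Both cases combine into a single formula in |ω|:

F(ω) = \frac{189 \sqrt{2} \pi \left(\sin{\left(\frac{4 \sqrt{2} \left|{\omega}\right|}{3} \right)} + \cos{\left(\frac{4 \sqrt{2} \left|{\omega}\right|}{3} \right)}\right) e^{- \frac{4 \sqrt{2} \left|{\omega}\right|}{3}}}{1024}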